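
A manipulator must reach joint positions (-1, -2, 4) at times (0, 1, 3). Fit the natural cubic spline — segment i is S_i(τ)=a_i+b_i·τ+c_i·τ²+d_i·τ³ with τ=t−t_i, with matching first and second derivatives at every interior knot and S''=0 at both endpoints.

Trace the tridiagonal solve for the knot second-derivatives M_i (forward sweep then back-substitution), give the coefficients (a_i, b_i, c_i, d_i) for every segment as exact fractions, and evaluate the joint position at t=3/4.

Δ: Δ0=-1, Δ1=3
row 1: diag=6, rhs=24; c'=1/3, d'=4
back: M1=4
M: M0=0, M1=4, M2=0
seg 0: a=-1, c=M0/2=0, d=(M1−M0)/(6·1)=2/3, b=Δ0−h0·(2M0+M1)/6=-5/3
seg 1: a=-2, c=M1/2=2, d=(M2−M1)/(6·2)=-1/3, b=Δ1−h1·(2M1+M2)/6=1/3
t_q=3/4 → seg 0, τ=3/4; S=-1+-5/3·τ+0·τ²+2/3·τ³=-63/32

  seg 0: a=-1 b=-5/3 c=0 d=2/3
  seg 1: a=-2 b=1/3 c=2 d=-1/3
S(3/4) = -63/32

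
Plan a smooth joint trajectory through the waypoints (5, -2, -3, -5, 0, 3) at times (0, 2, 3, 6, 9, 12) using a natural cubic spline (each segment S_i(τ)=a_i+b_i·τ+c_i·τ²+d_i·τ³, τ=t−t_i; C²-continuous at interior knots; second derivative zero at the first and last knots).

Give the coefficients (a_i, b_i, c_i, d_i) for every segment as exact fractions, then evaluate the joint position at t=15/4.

Δ: Δ0=-7/2, Δ1=-1, Δ2=-2/3, Δ3=5/3, Δ4=1
row 1: diag=6, rhs=15; c'=1/6, d'=5/2
row 2: denom=8−1·1/6=47/6; d'=(2−1·5/2)/(47/6)=-3/47
row 3: denom=12−3·18/47=510/47; d'=(14−3·-3/47)/(510/47)=667/510
row 4: denom=12−3·47/170=1899/170; d'=(-4−3·667/510)/(1899/170)=-449/633
back: M4=-449/633
back: M3=667/510−47/170·-449/633=952/633
back: M2=-3/47−18/47·952/633=-135/211
back: M1=5/2−1/6·-135/211=550/211
M: M0=0, M1=550/211, M2=-135/211, M3=952/633, M4=-449/633, M5=0
seg 0: a=5, c=M0/2=0, d=(M1−M0)/(6·2)=275/1266, b=Δ0−h0·(2M0+M1)/6=-5531/1266
seg 1: a=-2, c=M1/2=275/211, d=(M2−M1)/(6·1)=-685/1266, b=Δ1−h1·(2M1+M2)/6=-2231/1266
seg 2: a=-3, c=M2/2=-135/422, d=(M3−M2)/(6·3)=1357/11394, b=Δ2−h2·(2M2+M3)/6=-493/633
seg 3: a=-5, c=M3/2=476/633, d=(M4−M3)/(6·3)=-467/3798, b=Δ3−h3·(2M3+M4)/6=655/1266
seg 4: a=0, c=M4/2=-449/1266, d=(M5−M4)/(6·3)=449/11394, b=Δ4−h4·(2M4+M5)/6=1082/633
t_q=15/4 → seg 2, τ=3/4; S=-3+-493/633·τ+-135/422·τ²+1357/11394·τ³=-100303/27008

  seg 0: a=5 b=-5531/1266 c=0 d=275/1266
  seg 1: a=-2 b=-2231/1266 c=275/211 d=-685/1266
  seg 2: a=-3 b=-493/633 c=-135/422 d=1357/11394
  seg 3: a=-5 b=655/1266 c=476/633 d=-467/3798
  seg 4: a=0 b=1082/633 c=-449/1266 d=449/11394
S(15/4) = -100303/27008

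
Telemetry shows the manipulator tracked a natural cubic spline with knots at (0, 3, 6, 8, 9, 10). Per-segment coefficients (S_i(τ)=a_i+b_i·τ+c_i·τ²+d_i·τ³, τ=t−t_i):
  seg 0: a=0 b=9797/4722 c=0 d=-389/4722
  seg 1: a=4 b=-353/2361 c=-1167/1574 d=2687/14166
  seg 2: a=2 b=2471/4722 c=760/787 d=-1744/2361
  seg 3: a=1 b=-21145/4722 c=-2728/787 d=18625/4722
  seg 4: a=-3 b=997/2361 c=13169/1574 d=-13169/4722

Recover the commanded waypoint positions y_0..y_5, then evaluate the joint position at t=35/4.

y_0=0 y_1=4 y_2=2 y_3=1 y_4=-3 y_5=3
S(35/4) = -266375/100736

y_0 = S_0(0) = a_0 = 0
y_1 = S_1(0) = a_1 = 4
y_2 = S_2(0) = a_2 = 2
y_3 = S_3(0) = a_3 = 1
y_4 = S_4(0) = a_4 = -3
y_5 = S_4(1) = 3
t_q=35/4 is in segment 3 (τ=3/4); S_3(τ)=-266375/100736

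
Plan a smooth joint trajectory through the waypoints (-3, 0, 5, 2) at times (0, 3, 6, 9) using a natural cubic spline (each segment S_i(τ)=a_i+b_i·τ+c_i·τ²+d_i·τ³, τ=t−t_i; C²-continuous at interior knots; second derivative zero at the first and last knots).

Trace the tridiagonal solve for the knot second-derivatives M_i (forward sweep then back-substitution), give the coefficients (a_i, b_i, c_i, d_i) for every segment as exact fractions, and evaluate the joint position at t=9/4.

  seg 0: a=-3 b=29/45 c=0 d=16/405
  seg 1: a=0 b=77/45 c=16/45 d=-10/81
  seg 2: a=5 b=23/45 c=-34/45 d=34/405
S(9/4) = -11/10

Δ: Δ0=1, Δ1=5/3, Δ2=-1
row 1: diag=12, rhs=4; c'=1/4, d'=1/3
row 2: denom=12−3·1/4=45/4; d'=(-16−3·1/3)/(45/4)=-68/45
back: M2=-68/45
back: M1=1/3−1/4·-68/45=32/45
M: M0=0, M1=32/45, M2=-68/45, M3=0
seg 0: a=-3, c=M0/2=0, d=(M1−M0)/(6·3)=16/405, b=Δ0−h0·(2M0+M1)/6=29/45
seg 1: a=0, c=M1/2=16/45, d=(M2−M1)/(6·3)=-10/81, b=Δ1−h1·(2M1+M2)/6=77/45
seg 2: a=5, c=M2/2=-34/45, d=(M3−M2)/(6·3)=34/405, b=Δ2−h2·(2M2+M3)/6=23/45
t_q=9/4 → seg 0, τ=9/4; S=-3+29/45·τ+0·τ²+16/405·τ³=-11/10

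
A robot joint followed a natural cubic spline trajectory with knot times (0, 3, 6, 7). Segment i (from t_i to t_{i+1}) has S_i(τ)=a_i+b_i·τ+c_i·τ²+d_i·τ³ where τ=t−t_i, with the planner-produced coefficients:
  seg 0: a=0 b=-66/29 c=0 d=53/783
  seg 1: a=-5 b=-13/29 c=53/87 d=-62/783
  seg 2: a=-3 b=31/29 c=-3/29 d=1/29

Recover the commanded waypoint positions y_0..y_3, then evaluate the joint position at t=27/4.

y_0=0 y_1=-5 y_2=-3 y_3=-2
S(27/4) = -4161/1856

y_0 = S_0(0) = a_0 = 0
y_1 = S_1(0) = a_1 = -5
y_2 = S_2(0) = a_2 = -3
y_3 = S_2(1) = -2
t_q=27/4 is in segment 2 (τ=3/4); S_2(τ)=-4161/1856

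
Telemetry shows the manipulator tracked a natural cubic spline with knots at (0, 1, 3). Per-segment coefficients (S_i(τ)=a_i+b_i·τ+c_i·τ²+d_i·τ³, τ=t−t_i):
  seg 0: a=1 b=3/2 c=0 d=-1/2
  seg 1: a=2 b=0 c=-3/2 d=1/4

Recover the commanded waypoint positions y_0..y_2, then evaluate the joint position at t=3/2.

y_0 = S_0(0) = a_0 = 1
y_1 = S_1(0) = a_1 = 2
y_2 = S_1(2) = -2
t_q=3/2 is in segment 1 (τ=1/2); S_1(τ)=53/32

y_0=1 y_1=2 y_2=-2
S(3/2) = 53/32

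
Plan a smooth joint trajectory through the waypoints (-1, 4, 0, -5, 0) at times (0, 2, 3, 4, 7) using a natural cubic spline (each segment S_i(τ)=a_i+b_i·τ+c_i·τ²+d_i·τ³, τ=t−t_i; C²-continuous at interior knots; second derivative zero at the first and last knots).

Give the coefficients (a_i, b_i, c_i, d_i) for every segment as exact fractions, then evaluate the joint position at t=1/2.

Δ: Δ0=5/2, Δ1=-4, Δ2=-5, Δ3=5/3
row 1: diag=6, rhs=-39; c'=1/6, d'=-13/2
row 2: denom=4−1·1/6=23/6; d'=(-6−1·-13/2)/(23/6)=3/23
row 3: denom=8−1·6/23=178/23; d'=(40−1·3/23)/(178/23)=917/178
back: M3=917/178
back: M2=3/23−6/23·917/178=-108/89
back: M1=-13/2−1/6·-108/89=-1121/178
M: M0=0, M1=-1121/178, M2=-108/89, M3=917/178, M4=0
seg 0: a=-1, c=M0/2=0, d=(M1−M0)/(6·2)=-1121/2136, b=Δ0−h0·(2M0+M1)/6=1228/267
seg 1: a=4, c=M1/2=-1121/356, d=(M2−M1)/(6·1)=905/1068, b=Δ1−h1·(2M1+M2)/6=-907/534
seg 2: a=0, c=M2/2=-54/89, d=(M3−M2)/(6·1)=1133/1068, b=Δ2−h2·(2M2+M3)/6=-5825/1068
seg 3: a=-5, c=M3/2=917/356, d=(M4−M3)/(6·3)=-917/3204, b=Δ3−h3·(2M3+M4)/6=-1861/534
t_q=1/2 → seg 0, τ=1/2; S=-1+1228/267·τ+0·τ²+-1121/2136·τ³=7029/5696

  seg 0: a=-1 b=1228/267 c=0 d=-1121/2136
  seg 1: a=4 b=-907/534 c=-1121/356 d=905/1068
  seg 2: a=0 b=-5825/1068 c=-54/89 d=1133/1068
  seg 3: a=-5 b=-1861/534 c=917/356 d=-917/3204
S(1/2) = 7029/5696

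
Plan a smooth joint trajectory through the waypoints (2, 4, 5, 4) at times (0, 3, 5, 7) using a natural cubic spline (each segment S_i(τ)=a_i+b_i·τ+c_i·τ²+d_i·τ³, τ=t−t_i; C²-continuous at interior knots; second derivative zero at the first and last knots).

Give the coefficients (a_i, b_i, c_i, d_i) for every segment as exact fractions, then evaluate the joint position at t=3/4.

  seg 0: a=2 b=73/114 c=0 d=1/342
  seg 1: a=4 b=41/57 c=1/38 d=-31/456
  seg 2: a=5 b=1/114 c=-29/76 d=29/456
S(3/4) = 6035/2432

Δ: Δ0=2/3, Δ1=1/2, Δ2=-1/2
row 1: diag=10, rhs=-1; c'=1/5, d'=-1/10
row 2: denom=8−2·1/5=38/5; d'=(-6−2·-1/10)/(38/5)=-29/38
back: M2=-29/38
back: M1=-1/10−1/5·-29/38=1/19
M: M0=0, M1=1/19, M2=-29/38, M3=0
seg 0: a=2, c=M0/2=0, d=(M1−M0)/(6·3)=1/342, b=Δ0−h0·(2M0+M1)/6=73/114
seg 1: a=4, c=M1/2=1/38, d=(M2−M1)/(6·2)=-31/456, b=Δ1−h1·(2M1+M2)/6=41/57
seg 2: a=5, c=M2/2=-29/76, d=(M3−M2)/(6·2)=29/456, b=Δ2−h2·(2M2+M3)/6=1/114
t_q=3/4 → seg 0, τ=3/4; S=2+73/114·τ+0·τ²+1/342·τ³=6035/2432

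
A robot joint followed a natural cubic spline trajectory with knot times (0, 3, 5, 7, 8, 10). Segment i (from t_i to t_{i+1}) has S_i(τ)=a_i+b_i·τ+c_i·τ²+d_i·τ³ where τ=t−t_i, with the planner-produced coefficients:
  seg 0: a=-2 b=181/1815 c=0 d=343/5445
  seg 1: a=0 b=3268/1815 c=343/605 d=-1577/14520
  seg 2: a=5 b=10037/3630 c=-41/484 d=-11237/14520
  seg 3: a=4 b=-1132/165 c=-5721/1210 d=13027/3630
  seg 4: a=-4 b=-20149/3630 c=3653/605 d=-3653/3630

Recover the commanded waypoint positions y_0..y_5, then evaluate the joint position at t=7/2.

y_0=-2 y_1=0 y_2=5 y_3=4 y_4=-4 y_5=1
S(7/2) = 39821/38720

y_0 = S_0(0) = a_0 = -2
y_1 = S_1(0) = a_1 = 0
y_2 = S_2(0) = a_2 = 5
y_3 = S_3(0) = a_3 = 4
y_4 = S_4(0) = a_4 = -4
y_5 = S_4(2) = 1
t_q=7/2 is in segment 1 (τ=1/2); S_1(τ)=39821/38720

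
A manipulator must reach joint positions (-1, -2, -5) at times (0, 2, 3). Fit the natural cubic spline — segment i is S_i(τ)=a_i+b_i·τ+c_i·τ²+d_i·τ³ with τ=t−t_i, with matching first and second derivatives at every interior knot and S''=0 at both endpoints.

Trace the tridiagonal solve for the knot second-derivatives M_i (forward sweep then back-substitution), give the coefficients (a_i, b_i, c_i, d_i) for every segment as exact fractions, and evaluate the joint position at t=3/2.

  seg 0: a=-1 b=1/3 c=0 d=-5/24
  seg 1: a=-2 b=-13/6 c=-5/4 d=5/12
S(3/2) = -77/64

Δ: Δ0=-1/2, Δ1=-3
row 1: diag=6, rhs=-15; c'=1/6, d'=-5/2
back: M1=-5/2
M: M0=0, M1=-5/2, M2=0
seg 0: a=-1, c=M0/2=0, d=(M1−M0)/(6·2)=-5/24, b=Δ0−h0·(2M0+M1)/6=1/3
seg 1: a=-2, c=M1/2=-5/4, d=(M2−M1)/(6·1)=5/12, b=Δ1−h1·(2M1+M2)/6=-13/6
t_q=3/2 → seg 0, τ=3/2; S=-1+1/3·τ+0·τ²+-5/24·τ³=-77/64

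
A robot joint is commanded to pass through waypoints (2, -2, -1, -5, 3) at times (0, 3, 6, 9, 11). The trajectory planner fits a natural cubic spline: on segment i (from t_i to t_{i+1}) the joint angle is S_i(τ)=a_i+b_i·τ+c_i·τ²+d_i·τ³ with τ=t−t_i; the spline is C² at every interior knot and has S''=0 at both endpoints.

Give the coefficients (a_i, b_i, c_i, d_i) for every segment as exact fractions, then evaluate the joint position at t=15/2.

  seg 0: a=2 b=-835/414 c=0 d=283/3726
  seg 1: a=-2 b=7/207 c=283/414 d=-725/3726
  seg 2: a=-1 b=-463/414 c=-221/207 d=1237/3726
  seg 3: a=-5 b=298/207 c=265/138 d=-265/828
S(15/2) = -1457/368

Δ: Δ0=-4/3, Δ1=1/3, Δ2=-4/3, Δ3=4
row 1: diag=12, rhs=10; c'=1/4, d'=5/6
row 2: denom=12−3·1/4=45/4; d'=(-10−3·5/6)/(45/4)=-10/9
row 3: denom=10−3·4/15=46/5; d'=(32−3·-10/9)/(46/5)=265/69
back: M3=265/69
back: M2=-10/9−4/15·265/69=-442/207
back: M1=5/6−1/4·-442/207=283/207
M: M0=0, M1=283/207, M2=-442/207, M3=265/69, M4=0
seg 0: a=2, c=M0/2=0, d=(M1−M0)/(6·3)=283/3726, b=Δ0−h0·(2M0+M1)/6=-835/414
seg 1: a=-2, c=M1/2=283/414, d=(M2−M1)/(6·3)=-725/3726, b=Δ1−h1·(2M1+M2)/6=7/207
seg 2: a=-1, c=M2/2=-221/207, d=(M3−M2)/(6·3)=1237/3726, b=Δ2−h2·(2M2+M3)/6=-463/414
seg 3: a=-5, c=M3/2=265/138, d=(M4−M3)/(6·2)=-265/828, b=Δ3−h3·(2M3+M4)/6=298/207
t_q=15/2 → seg 2, τ=3/2; S=-1+-463/414·τ+-221/207·τ²+1237/3726·τ³=-1457/368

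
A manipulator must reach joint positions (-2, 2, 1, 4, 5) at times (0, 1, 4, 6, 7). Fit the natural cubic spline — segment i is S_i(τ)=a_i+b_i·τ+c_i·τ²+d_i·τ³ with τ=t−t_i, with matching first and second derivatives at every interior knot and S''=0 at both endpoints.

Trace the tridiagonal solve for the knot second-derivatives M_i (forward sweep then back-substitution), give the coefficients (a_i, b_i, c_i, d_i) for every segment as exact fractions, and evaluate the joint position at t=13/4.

Δ: Δ0=4, Δ1=-1/3, Δ2=3/2, Δ3=1
row 1: diag=8, rhs=-26; c'=3/8, d'=-13/4
row 2: denom=10−3·3/8=71/8; d'=(11−3·-13/4)/(71/8)=166/71
row 3: denom=6−2·16/71=394/71; d'=(-3−2·166/71)/(394/71)=-545/394
back: M3=-545/394
back: M2=166/71−16/71·-545/394=522/197
back: M1=-13/4−3/8·522/197=-836/197
M: M0=0, M1=-836/197, M2=522/197, M3=-545/394, M4=0
seg 0: a=-2, c=M0/2=0, d=(M1−M0)/(6·1)=-418/591, b=Δ0−h0·(2M0+M1)/6=2782/591
seg 1: a=2, c=M1/2=-418/197, d=(M2−M1)/(6·3)=679/1773, b=Δ1−h1·(2M1+M2)/6=1528/591
seg 2: a=1, c=M2/2=261/197, d=(M3−M2)/(6·2)=-1589/4728, b=Δ2−h2·(2M2+M3)/6=115/591
seg 3: a=4, c=M3/2=-545/788, d=(M4−M3)/(6·1)=545/2364, b=Δ3−h3·(2M3+M4)/6=1727/1182
t_q=13/4 → seg 1, τ=9/4; S=2+1528/591·τ+-418/197·τ²+679/1773·τ³=18127/12608

  seg 0: a=-2 b=2782/591 c=0 d=-418/591
  seg 1: a=2 b=1528/591 c=-418/197 d=679/1773
  seg 2: a=1 b=115/591 c=261/197 d=-1589/4728
  seg 3: a=4 b=1727/1182 c=-545/788 d=545/2364
S(13/4) = 18127/12608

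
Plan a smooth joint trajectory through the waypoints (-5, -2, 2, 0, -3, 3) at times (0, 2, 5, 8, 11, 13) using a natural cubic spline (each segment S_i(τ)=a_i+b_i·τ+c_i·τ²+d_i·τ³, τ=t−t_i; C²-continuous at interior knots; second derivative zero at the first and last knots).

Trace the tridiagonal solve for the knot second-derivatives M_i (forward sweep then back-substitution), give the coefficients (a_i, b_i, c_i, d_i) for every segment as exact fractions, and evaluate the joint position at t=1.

  seg 0: a=-5 b=10993/7614 c=0 d=107/7614
  seg 1: a=-2 b=12277/7614 c=107/1269 d=-4051/68526
  seg 2: a=2 b=1988/3807 c=-3409/7614 d=25/1458
  seg 3: a=0 b=-12953/7614 c=-1117/3807 d=12041/68526
  seg 4: a=-3 b=4883/3807 c=3269/2538 d=-3269/15228
S(1) = -4495/1269

Δ: Δ0=3/2, Δ1=4/3, Δ2=-2/3, Δ3=-1, Δ4=3
row 1: diag=10, rhs=-1; c'=3/10, d'=-1/10
row 2: denom=12−3·3/10=111/10; d'=(-12−3·-1/10)/(111/10)=-39/37
row 3: denom=12−3·10/37=414/37; d'=(-2−3·-39/37)/(414/37)=43/414
row 4: denom=10−3·37/138=423/46; d'=(24−3·43/414)/(423/46)=3269/1269
back: M4=3269/1269
back: M3=43/414−37/138·3269/1269=-2234/3807
back: M2=-39/37−10/37·-2234/3807=-3409/3807
back: M1=-1/10−3/10·-3409/3807=214/1269
M: M0=0, M1=214/1269, M2=-3409/3807, M3=-2234/3807, M4=3269/1269, M5=0
seg 0: a=-5, c=M0/2=0, d=(M1−M0)/(6·2)=107/7614, b=Δ0−h0·(2M0+M1)/6=10993/7614
seg 1: a=-2, c=M1/2=107/1269, d=(M2−M1)/(6·3)=-4051/68526, b=Δ1−h1·(2M1+M2)/6=12277/7614
seg 2: a=2, c=M2/2=-3409/7614, d=(M3−M2)/(6·3)=25/1458, b=Δ2−h2·(2M2+M3)/6=1988/3807
seg 3: a=0, c=M3/2=-1117/3807, d=(M4−M3)/(6·3)=12041/68526, b=Δ3−h3·(2M3+M4)/6=-12953/7614
seg 4: a=-3, c=M4/2=3269/2538, d=(M5−M4)/(6·2)=-3269/15228, b=Δ4−h4·(2M4+M5)/6=4883/3807
t_q=1 → seg 0, τ=1; S=-5+10993/7614·τ+0·τ²+107/7614·τ³=-4495/1269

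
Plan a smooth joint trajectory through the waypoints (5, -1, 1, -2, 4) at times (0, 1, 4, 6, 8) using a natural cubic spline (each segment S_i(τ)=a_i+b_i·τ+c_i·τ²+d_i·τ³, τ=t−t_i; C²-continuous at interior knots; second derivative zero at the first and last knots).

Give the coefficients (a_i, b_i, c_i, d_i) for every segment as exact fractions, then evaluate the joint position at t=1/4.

Δ: Δ0=-6, Δ1=2/3, Δ2=-3/2, Δ3=3
row 1: diag=8, rhs=40; c'=3/8, d'=5
row 2: denom=10−3·3/8=71/8; d'=(-13−3·5)/(71/8)=-224/71
row 3: denom=8−2·16/71=536/71; d'=(27−2·-224/71)/(536/71)=2365/536
back: M3=2365/536
back: M2=-224/71−16/71·2365/536=-278/67
back: M1=5−3/8·-278/67=1757/268
M: M0=0, M1=1757/268, M2=-278/67, M3=2365/536, M4=0
seg 0: a=5, c=M0/2=0, d=(M1−M0)/(6·1)=1757/1608, b=Δ0−h0·(2M0+M1)/6=-11405/1608
seg 1: a=-1, c=M1/2=1757/536, d=(M2−M1)/(6·3)=-2869/4824, b=Δ1−h1·(2M1+M2)/6=-3067/804
seg 2: a=1, c=M2/2=-139/67, d=(M3−M2)/(6·2)=4589/6432, b=Δ2−h2·(2M2+M3)/6=-329/1608
seg 3: a=-2, c=M3/2=2365/1072, d=(M4−M3)/(6·2)=-2365/6432, b=Δ3−h3·(2M3+M4)/6=47/804
t_q=1/4 → seg 0, τ=1/4; S=5+-11405/1608·τ+0·τ²+1757/1608·τ³=111279/34304

  seg 0: a=5 b=-11405/1608 c=0 d=1757/1608
  seg 1: a=-1 b=-3067/804 c=1757/536 d=-2869/4824
  seg 2: a=1 b=-329/1608 c=-139/67 d=4589/6432
  seg 3: a=-2 b=47/804 c=2365/1072 d=-2365/6432
S(1/4) = 111279/34304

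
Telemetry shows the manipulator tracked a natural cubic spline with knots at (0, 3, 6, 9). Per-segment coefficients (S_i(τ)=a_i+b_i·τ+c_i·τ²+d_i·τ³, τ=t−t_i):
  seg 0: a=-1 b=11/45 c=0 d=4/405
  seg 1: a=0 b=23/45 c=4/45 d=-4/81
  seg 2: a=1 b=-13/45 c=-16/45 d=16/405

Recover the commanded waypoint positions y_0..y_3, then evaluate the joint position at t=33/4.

y_0 = S_0(0) = a_0 = -1
y_1 = S_1(0) = a_1 = 0
y_2 = S_2(0) = a_2 = 1
y_3 = S_2(3) = -2
t_q=33/4 is in segment 2 (τ=9/4); S_2(τ)=-1

y_0=-1 y_1=0 y_2=1 y_3=-2
S(33/4) = -1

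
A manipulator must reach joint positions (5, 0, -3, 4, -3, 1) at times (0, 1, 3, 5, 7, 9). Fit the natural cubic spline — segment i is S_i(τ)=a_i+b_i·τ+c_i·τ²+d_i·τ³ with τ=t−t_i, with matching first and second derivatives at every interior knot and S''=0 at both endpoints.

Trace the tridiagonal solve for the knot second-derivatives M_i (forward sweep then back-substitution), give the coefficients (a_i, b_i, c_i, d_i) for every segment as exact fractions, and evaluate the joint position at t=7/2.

Δ: Δ0=-5, Δ1=-3/2, Δ2=7/2, Δ3=-7/2, Δ4=2
row 1: diag=6, rhs=21; c'=1/3, d'=7/2
row 2: denom=8−2·1/3=22/3; d'=(30−2·7/2)/(22/3)=69/22
row 3: denom=8−2·3/11=82/11; d'=(-42−2·69/22)/(82/11)=-531/82
row 4: denom=8−2·11/41=306/41; d'=(33−2·-531/82)/(306/41)=314/51
back: M4=314/51
back: M3=-531/82−11/41·314/51=-829/102
back: M2=69/22−3/11·-829/102=91/17
back: M1=7/2−1/3·91/17=175/102
M: M0=0, M1=175/102, M2=91/17, M3=-829/102, M4=314/51, M5=0
seg 0: a=5, c=M0/2=0, d=(M1−M0)/(6·1)=175/612, b=Δ0−h0·(2M0+M1)/6=-3235/612
seg 1: a=0, c=M1/2=175/204, d=(M2−M1)/(6·2)=371/1224, b=Δ1−h1·(2M1+M2)/6=-1355/306
seg 2: a=-3, c=M2/2=91/34, d=(M3−M2)/(6·2)=-1375/1224, b=Δ2−h2·(2M2+M3)/6=404/153
seg 3: a=4, c=M3/2=-829/204, d=(M4−M3)/(6·2)=1457/1224, b=Δ3−h3·(2M3+M4)/6=-41/306
seg 4: a=-3, c=M4/2=157/51, d=(M5−M4)/(6·2)=-157/306, b=Δ4−h4·(2M4+M5)/6=-322/153
t_q=7/2 → seg 2, τ=1/2; S=-3+404/153·τ+91/34·τ²+-1375/1224·τ³=-221/192

  seg 0: a=5 b=-3235/612 c=0 d=175/612
  seg 1: a=0 b=-1355/306 c=175/204 d=371/1224
  seg 2: a=-3 b=404/153 c=91/34 d=-1375/1224
  seg 3: a=4 b=-41/306 c=-829/204 d=1457/1224
  seg 4: a=-3 b=-322/153 c=157/51 d=-157/306
S(7/2) = -221/192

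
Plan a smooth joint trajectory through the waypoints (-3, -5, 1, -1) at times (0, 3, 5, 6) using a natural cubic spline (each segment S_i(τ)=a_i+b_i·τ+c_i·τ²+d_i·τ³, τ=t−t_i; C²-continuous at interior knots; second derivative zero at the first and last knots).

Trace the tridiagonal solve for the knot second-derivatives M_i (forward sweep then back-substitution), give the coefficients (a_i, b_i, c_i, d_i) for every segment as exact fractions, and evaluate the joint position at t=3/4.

  seg 0: a=-3 b=-50/21 c=0 d=4/21
  seg 1: a=-5 b=58/21 c=12/7 d=-67/84
  seg 2: a=1 b=1/21 c=-43/14 d=43/42
S(3/4) = -527/112

Δ: Δ0=-2/3, Δ1=3, Δ2=-2
row 1: diag=10, rhs=22; c'=1/5, d'=11/5
row 2: denom=6−2·1/5=28/5; d'=(-30−2·11/5)/(28/5)=-43/7
back: M2=-43/7
back: M1=11/5−1/5·-43/7=24/7
M: M0=0, M1=24/7, M2=-43/7, M3=0
seg 0: a=-3, c=M0/2=0, d=(M1−M0)/(6·3)=4/21, b=Δ0−h0·(2M0+M1)/6=-50/21
seg 1: a=-5, c=M1/2=12/7, d=(M2−M1)/(6·2)=-67/84, b=Δ1−h1·(2M1+M2)/6=58/21
seg 2: a=1, c=M2/2=-43/14, d=(M3−M2)/(6·1)=43/42, b=Δ2−h2·(2M2+M3)/6=1/21
t_q=3/4 → seg 0, τ=3/4; S=-3+-50/21·τ+0·τ²+4/21·τ³=-527/112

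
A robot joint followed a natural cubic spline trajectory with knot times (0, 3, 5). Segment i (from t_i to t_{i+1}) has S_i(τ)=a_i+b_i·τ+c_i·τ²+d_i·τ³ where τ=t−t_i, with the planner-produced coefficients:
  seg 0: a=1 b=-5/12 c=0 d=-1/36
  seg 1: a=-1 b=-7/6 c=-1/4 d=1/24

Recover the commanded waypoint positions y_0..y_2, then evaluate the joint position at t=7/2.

y_0 = S_0(0) = a_0 = 1
y_1 = S_1(0) = a_1 = -1
y_2 = S_1(2) = -4
t_q=7/2 is in segment 1 (τ=1/2); S_1(τ)=-105/64

y_0=1 y_1=-1 y_2=-4
S(7/2) = -105/64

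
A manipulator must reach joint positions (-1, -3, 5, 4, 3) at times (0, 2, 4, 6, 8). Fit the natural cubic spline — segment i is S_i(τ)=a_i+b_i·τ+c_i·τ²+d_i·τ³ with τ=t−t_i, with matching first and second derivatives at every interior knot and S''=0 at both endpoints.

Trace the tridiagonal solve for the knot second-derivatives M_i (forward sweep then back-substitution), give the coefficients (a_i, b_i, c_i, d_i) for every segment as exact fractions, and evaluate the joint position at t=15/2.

  seg 0: a=-1 b=-149/56 c=0 d=93/224
  seg 1: a=-3 b=65/28 c=279/112 d=-185/224
  seg 2: a=5 b=19/8 c=-69/28 d=115/224
  seg 3: a=4 b=-37/28 c=69/112 d=-23/224
S(15/2) = 5479/1792

Δ: Δ0=-1, Δ1=4, Δ2=-1/2, Δ3=-1/2
row 1: diag=8, rhs=30; c'=1/4, d'=15/4
row 2: denom=8−2·1/4=15/2; d'=(-27−2·15/4)/(15/2)=-23/5
row 3: denom=8−2·4/15=112/15; d'=(0−2·-23/5)/(112/15)=69/56
back: M3=69/56
back: M2=-23/5−4/15·69/56=-69/14
back: M1=15/4−1/4·-69/14=279/56
M: M0=0, M1=279/56, M2=-69/14, M3=69/56, M4=0
seg 0: a=-1, c=M0/2=0, d=(M1−M0)/(6·2)=93/224, b=Δ0−h0·(2M0+M1)/6=-149/56
seg 1: a=-3, c=M1/2=279/112, d=(M2−M1)/(6·2)=-185/224, b=Δ1−h1·(2M1+M2)/6=65/28
seg 2: a=5, c=M2/2=-69/28, d=(M3−M2)/(6·2)=115/224, b=Δ2−h2·(2M2+M3)/6=19/8
seg 3: a=4, c=M3/2=69/112, d=(M4−M3)/(6·2)=-23/224, b=Δ3−h3·(2M3+M4)/6=-37/28
t_q=15/2 → seg 3, τ=3/2; S=4+-37/28·τ+69/112·τ²+-23/224·τ³=5479/1792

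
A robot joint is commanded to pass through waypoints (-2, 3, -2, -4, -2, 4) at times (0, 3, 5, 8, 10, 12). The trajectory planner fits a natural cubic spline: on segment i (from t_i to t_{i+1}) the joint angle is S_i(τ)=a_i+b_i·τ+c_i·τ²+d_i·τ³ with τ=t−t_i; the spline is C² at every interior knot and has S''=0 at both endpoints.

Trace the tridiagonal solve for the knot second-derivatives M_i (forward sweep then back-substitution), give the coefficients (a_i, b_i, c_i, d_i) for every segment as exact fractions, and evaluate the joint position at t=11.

Δ: Δ0=5/3, Δ1=-5/2, Δ2=-2/3, Δ3=1, Δ4=3
row 1: diag=10, rhs=-25; c'=1/5, d'=-5/2
row 2: denom=10−2·1/5=48/5; d'=(11−2·-5/2)/(48/5)=5/3
row 3: denom=10−3·5/16=145/16; d'=(10−3·5/3)/(145/16)=16/29
row 4: denom=8−2·32/145=1096/145; d'=(12−2·16/29)/(1096/145)=395/274
back: M4=395/274
back: M3=16/29−32/145·395/274=32/137
back: M2=5/3−5/16·32/137=655/411
back: M1=-5/2−1/5·655/411=-2317/822
M: M0=0, M1=-2317/822, M2=655/411, M3=32/137, M4=395/274, M5=0
seg 0: a=-2, c=M0/2=0, d=(M1−M0)/(6·3)=-2317/14796, b=Δ0−h0·(2M0+M1)/6=5057/1644
seg 1: a=3, c=M1/2=-2317/1644, d=(M2−M1)/(6·2)=403/1096, b=Δ1−h1·(2M1+M2)/6=-947/822
seg 2: a=-2, c=M2/2=655/822, d=(M3−M2)/(6·3)=-559/7398, b=Δ2−h2·(2M2+M3)/6=-977/411
seg 3: a=-4, c=M3/2=16/137, d=(M4−M3)/(6·2)=331/3288, b=Δ3−h3·(2M3+M4)/6=299/822
seg 4: a=-2, c=M4/2=395/548, d=(M5−M4)/(6·2)=-395/3288, b=Δ4−h4·(2M4+M5)/6=838/411
t_q=11 → seg 4, τ=1; S=-2+838/411·τ+395/548·τ²+-395/3288·τ³=701/1096

  seg 0: a=-2 b=5057/1644 c=0 d=-2317/14796
  seg 1: a=3 b=-947/822 c=-2317/1644 d=403/1096
  seg 2: a=-2 b=-977/411 c=655/822 d=-559/7398
  seg 3: a=-4 b=299/822 c=16/137 d=331/3288
  seg 4: a=-2 b=838/411 c=395/548 d=-395/3288
S(11) = 701/1096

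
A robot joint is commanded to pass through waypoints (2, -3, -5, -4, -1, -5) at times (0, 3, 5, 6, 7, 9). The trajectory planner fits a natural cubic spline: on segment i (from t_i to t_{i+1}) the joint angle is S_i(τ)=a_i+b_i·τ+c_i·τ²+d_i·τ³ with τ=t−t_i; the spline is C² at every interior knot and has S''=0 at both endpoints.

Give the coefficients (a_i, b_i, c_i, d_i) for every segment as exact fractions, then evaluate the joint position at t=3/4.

  seg 0: a=2 b=-3205/1842 c=0 d=5/614
  seg 1: a=-3 b=-1400/921 c=45/614 d=86/921
  seg 2: a=-5 b=-98/921 c=389/614 d=871/1842
  seg 3: a=-4 b=4751/1842 c=630/307 d=-3005/1842
  seg 4: a=-1 b=1648/921 c=-1745/614 d=1745/3684
S(3/4) = 27447/39296

Δ: Δ0=-5/3, Δ1=-1, Δ2=1, Δ3=3, Δ4=-2
row 1: diag=10, rhs=4; c'=1/5, d'=2/5
row 2: denom=6−2·1/5=28/5; d'=(12−2·2/5)/(28/5)=2
row 3: denom=4−1·5/28=107/28; d'=(12−1·2)/(107/28)=280/107
row 4: denom=6−1·28/107=614/107; d'=(-30−1·280/107)/(614/107)=-1745/307
back: M4=-1745/307
back: M3=280/107−28/107·-1745/307=1260/307
back: M2=2−5/28·1260/307=389/307
back: M1=2/5−1/5·389/307=45/307
M: M0=0, M1=45/307, M2=389/307, M3=1260/307, M4=-1745/307, M5=0
seg 0: a=2, c=M0/2=0, d=(M1−M0)/(6·3)=5/614, b=Δ0−h0·(2M0+M1)/6=-3205/1842
seg 1: a=-3, c=M1/2=45/614, d=(M2−M1)/(6·2)=86/921, b=Δ1−h1·(2M1+M2)/6=-1400/921
seg 2: a=-5, c=M2/2=389/614, d=(M3−M2)/(6·1)=871/1842, b=Δ2−h2·(2M2+M3)/6=-98/921
seg 3: a=-4, c=M3/2=630/307, d=(M4−M3)/(6·1)=-3005/1842, b=Δ3−h3·(2M3+M4)/6=4751/1842
seg 4: a=-1, c=M4/2=-1745/614, d=(M5−M4)/(6·2)=1745/3684, b=Δ4−h4·(2M4+M5)/6=1648/921
t_q=3/4 → seg 0, τ=3/4; S=2+-3205/1842·τ+0·τ²+5/614·τ³=27447/39296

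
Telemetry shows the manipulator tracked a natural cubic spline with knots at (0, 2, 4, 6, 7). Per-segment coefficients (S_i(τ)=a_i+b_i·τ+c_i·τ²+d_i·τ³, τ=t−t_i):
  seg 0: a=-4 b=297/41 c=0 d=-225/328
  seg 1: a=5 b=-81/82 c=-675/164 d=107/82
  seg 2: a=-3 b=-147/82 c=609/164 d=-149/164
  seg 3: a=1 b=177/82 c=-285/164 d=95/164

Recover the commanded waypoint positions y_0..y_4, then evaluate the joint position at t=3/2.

y_0=-4 y_1=5 y_2=-3 y_3=1 y_4=2
S(3/2) = 11941/2624

y_0 = S_0(0) = a_0 = -4
y_1 = S_1(0) = a_1 = 5
y_2 = S_2(0) = a_2 = -3
y_3 = S_3(0) = a_3 = 1
y_4 = S_3(1) = 2
t_q=3/2 is in segment 0 (τ=3/2); S_0(τ)=11941/2624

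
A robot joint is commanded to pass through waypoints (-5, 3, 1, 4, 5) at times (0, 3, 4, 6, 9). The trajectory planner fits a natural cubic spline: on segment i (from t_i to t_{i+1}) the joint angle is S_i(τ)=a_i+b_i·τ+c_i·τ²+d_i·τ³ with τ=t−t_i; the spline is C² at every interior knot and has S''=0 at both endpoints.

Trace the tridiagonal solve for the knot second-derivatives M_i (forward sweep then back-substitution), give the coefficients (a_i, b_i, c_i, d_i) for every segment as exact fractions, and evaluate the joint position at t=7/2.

  seg 0: a=-5 b=344/73 c=0 d=-448/1971
  seg 1: a=3 b=-104/73 c=-448/219 d=322/219
  seg 2: a=1 b=-242/219 c=518/219 d=-931/1752
  seg 3: a=4 b=289/146 c=-721/876 d=721/7884
S(7/2) = 1717/876

Δ: Δ0=8/3, Δ1=-2, Δ2=3/2, Δ3=1/3
row 1: diag=8, rhs=-28; c'=1/8, d'=-7/2
row 2: denom=6−1·1/8=47/8; d'=(21−1·-7/2)/(47/8)=196/47
row 3: denom=10−2·16/47=438/47; d'=(-7−2·196/47)/(438/47)=-721/438
back: M3=-721/438
back: M2=196/47−16/47·-721/438=1036/219
back: M1=-7/2−1/8·1036/219=-896/219
M: M0=0, M1=-896/219, M2=1036/219, M3=-721/438, M4=0
seg 0: a=-5, c=M0/2=0, d=(M1−M0)/(6·3)=-448/1971, b=Δ0−h0·(2M0+M1)/6=344/73
seg 1: a=3, c=M1/2=-448/219, d=(M2−M1)/(6·1)=322/219, b=Δ1−h1·(2M1+M2)/6=-104/73
seg 2: a=1, c=M2/2=518/219, d=(M3−M2)/(6·2)=-931/1752, b=Δ2−h2·(2M2+M3)/6=-242/219
seg 3: a=4, c=M3/2=-721/876, d=(M4−M3)/(6·3)=721/7884, b=Δ3−h3·(2M3+M4)/6=289/146
t_q=7/2 → seg 1, τ=1/2; S=3+-104/73·τ+-448/219·τ²+322/219·τ³=1717/876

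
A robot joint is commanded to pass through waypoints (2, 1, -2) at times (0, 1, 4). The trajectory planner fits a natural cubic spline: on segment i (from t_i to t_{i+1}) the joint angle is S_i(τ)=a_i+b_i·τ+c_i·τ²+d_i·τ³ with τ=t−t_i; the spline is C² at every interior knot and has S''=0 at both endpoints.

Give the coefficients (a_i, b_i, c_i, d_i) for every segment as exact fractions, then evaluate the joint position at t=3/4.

Δ: Δ0=-1, Δ1=-1
row 1: diag=8, rhs=0; c'=3/8, d'=0
back: M1=0
M: M0=0, M1=0, M2=0
seg 0: a=2, c=M0/2=0, d=(M1−M0)/(6·1)=0, b=Δ0−h0·(2M0+M1)/6=-1
seg 1: a=1, c=M1/2=0, d=(M2−M1)/(6·3)=0, b=Δ1−h1·(2M1+M2)/6=-1
t_q=3/4 → seg 0, τ=3/4; S=2+-1·τ+0·τ²+0·τ³=5/4

  seg 0: a=2 b=-1 c=0 d=0
  seg 1: a=1 b=-1 c=0 d=0
S(3/4) = 5/4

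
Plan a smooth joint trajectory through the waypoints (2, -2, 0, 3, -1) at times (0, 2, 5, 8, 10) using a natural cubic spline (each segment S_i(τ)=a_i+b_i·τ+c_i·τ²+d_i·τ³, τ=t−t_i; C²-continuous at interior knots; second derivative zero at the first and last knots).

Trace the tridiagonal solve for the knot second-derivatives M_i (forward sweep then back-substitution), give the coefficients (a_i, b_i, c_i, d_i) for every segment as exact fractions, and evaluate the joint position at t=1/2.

Δ: Δ0=-2, Δ1=2/3, Δ2=1, Δ3=-2
row 1: diag=10, rhs=16; c'=3/10, d'=8/5
row 2: denom=12−3·3/10=111/10; d'=(2−3·8/5)/(111/10)=-28/111
row 3: denom=10−3·10/37=340/37; d'=(-18−3·-28/111)/(340/37)=-319/170
back: M3=-319/170
back: M2=-28/111−10/37·-319/170=13/51
back: M1=8/5−3/10·13/51=259/170
M: M0=0, M1=259/170, M2=13/51, M3=-319/170, M4=0
seg 0: a=2, c=M0/2=0, d=(M1−M0)/(6·2)=259/2040, b=Δ0−h0·(2M0+M1)/6=-1279/510
seg 1: a=-2, c=M1/2=259/340, d=(M2−M1)/(6·3)=-647/9180, b=Δ1−h1·(2M1+M2)/6=-251/255
seg 2: a=0, c=M2/2=13/102, d=(M3−M2)/(6·3)=-1087/9180, b=Δ2−h2·(2M2+M3)/6=101/60
seg 3: a=3, c=M3/2=-319/340, d=(M4−M3)/(6·2)=319/2040, b=Δ3−h3·(2M3+M4)/6=-191/255
t_q=1/2 → seg 0, τ=1/2; S=2+-1279/510·τ+0·τ²+259/2040·τ³=829/1088

  seg 0: a=2 b=-1279/510 c=0 d=259/2040
  seg 1: a=-2 b=-251/255 c=259/340 d=-647/9180
  seg 2: a=0 b=101/60 c=13/102 d=-1087/9180
  seg 3: a=3 b=-191/255 c=-319/340 d=319/2040
S(1/2) = 829/1088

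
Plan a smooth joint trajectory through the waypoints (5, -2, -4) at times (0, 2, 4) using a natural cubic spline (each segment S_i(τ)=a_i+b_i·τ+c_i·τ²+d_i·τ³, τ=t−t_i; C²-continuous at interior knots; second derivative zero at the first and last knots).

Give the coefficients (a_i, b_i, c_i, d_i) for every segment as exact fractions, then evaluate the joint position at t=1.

Δ: Δ0=-7/2, Δ1=-1
row 1: diag=8, rhs=15; c'=1/4, d'=15/8
back: M1=15/8
M: M0=0, M1=15/8, M2=0
seg 0: a=5, c=M0/2=0, d=(M1−M0)/(6·2)=5/32, b=Δ0−h0·(2M0+M1)/6=-33/8
seg 1: a=-2, c=M1/2=15/16, d=(M2−M1)/(6·2)=-5/32, b=Δ1−h1·(2M1+M2)/6=-9/4
t_q=1 → seg 0, τ=1; S=5+-33/8·τ+0·τ²+5/32·τ³=33/32

  seg 0: a=5 b=-33/8 c=0 d=5/32
  seg 1: a=-2 b=-9/4 c=15/16 d=-5/32
S(1) = 33/32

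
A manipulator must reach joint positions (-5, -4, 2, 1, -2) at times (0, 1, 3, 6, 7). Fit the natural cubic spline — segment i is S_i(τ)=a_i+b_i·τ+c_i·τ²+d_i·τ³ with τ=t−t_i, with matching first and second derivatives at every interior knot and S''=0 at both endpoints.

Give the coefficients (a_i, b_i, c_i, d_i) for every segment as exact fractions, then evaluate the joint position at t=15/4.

Δ: Δ0=1, Δ1=3, Δ2=-1/3, Δ3=-3
row 1: diag=6, rhs=12; c'=1/3, d'=2
row 2: denom=10−2·1/3=28/3; d'=(-20−2·2)/(28/3)=-18/7
row 3: denom=8−3·9/28=197/28; d'=(-16−3·-18/7)/(197/28)=-232/197
back: M3=-232/197
back: M2=-18/7−9/28·-232/197=-432/197
back: M1=2−1/3·-432/197=538/197
M: M0=0, M1=538/197, M2=-432/197, M3=-232/197, M4=0
seg 0: a=-5, c=M0/2=0, d=(M1−M0)/(6·1)=269/591, b=Δ0−h0·(2M0+M1)/6=322/591
seg 1: a=-4, c=M1/2=269/197, d=(M2−M1)/(6·2)=-485/1182, b=Δ1−h1·(2M1+M2)/6=1129/591
seg 2: a=2, c=M2/2=-216/197, d=(M3−M2)/(6·3)=100/1773, b=Δ2−h2·(2M2+M3)/6=1447/591
seg 3: a=1, c=M3/2=-116/197, d=(M4−M3)/(6·1)=116/591, b=Δ3−h3·(2M3+M4)/6=-1541/591
t_q=15/4 → seg 2, τ=3/4; S=2+1447/591·τ+-216/197·τ²+100/1773·τ³=10223/3152

  seg 0: a=-5 b=322/591 c=0 d=269/591
  seg 1: a=-4 b=1129/591 c=269/197 d=-485/1182
  seg 2: a=2 b=1447/591 c=-216/197 d=100/1773
  seg 3: a=1 b=-1541/591 c=-116/197 d=116/591
S(15/4) = 10223/3152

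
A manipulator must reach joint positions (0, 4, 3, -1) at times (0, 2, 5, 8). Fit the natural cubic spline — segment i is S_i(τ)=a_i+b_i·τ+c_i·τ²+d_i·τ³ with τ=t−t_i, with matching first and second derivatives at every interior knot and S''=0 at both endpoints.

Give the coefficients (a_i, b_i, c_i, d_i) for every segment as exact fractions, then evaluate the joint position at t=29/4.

  seg 0: a=0 b=272/111 c=0 d=-25/222
  seg 1: a=4 b=122/111 c=-25/37 d=22/333
  seg 2: a=3 b=-130/111 c=-3/37 d=1/111
S(29/4) = 135/2368

Δ: Δ0=2, Δ1=-1/3, Δ2=-4/3
row 1: diag=10, rhs=-14; c'=3/10, d'=-7/5
row 2: denom=12−3·3/10=111/10; d'=(-6−3·-7/5)/(111/10)=-6/37
back: M2=-6/37
back: M1=-7/5−3/10·-6/37=-50/37
M: M0=0, M1=-50/37, M2=-6/37, M3=0
seg 0: a=0, c=M0/2=0, d=(M1−M0)/(6·2)=-25/222, b=Δ0−h0·(2M0+M1)/6=272/111
seg 1: a=4, c=M1/2=-25/37, d=(M2−M1)/(6·3)=22/333, b=Δ1−h1·(2M1+M2)/6=122/111
seg 2: a=3, c=M2/2=-3/37, d=(M3−M2)/(6·3)=1/111, b=Δ2−h2·(2M2+M3)/6=-130/111
t_q=29/4 → seg 2, τ=9/4; S=3+-130/111·τ+-3/37·τ²+1/111·τ³=135/2368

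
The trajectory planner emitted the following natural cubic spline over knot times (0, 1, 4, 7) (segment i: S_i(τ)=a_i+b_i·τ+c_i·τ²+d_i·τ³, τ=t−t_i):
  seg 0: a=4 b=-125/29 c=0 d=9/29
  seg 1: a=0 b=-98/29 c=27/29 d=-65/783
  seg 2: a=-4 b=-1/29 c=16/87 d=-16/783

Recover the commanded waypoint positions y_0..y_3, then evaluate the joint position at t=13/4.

y_0=4 y_1=0 y_2=-4 y_3=-3
S(13/4) = -7119/1856

y_0 = S_0(0) = a_0 = 4
y_1 = S_1(0) = a_1 = 0
y_2 = S_2(0) = a_2 = -4
y_3 = S_2(3) = -3
t_q=13/4 is in segment 1 (τ=9/4); S_1(τ)=-7119/1856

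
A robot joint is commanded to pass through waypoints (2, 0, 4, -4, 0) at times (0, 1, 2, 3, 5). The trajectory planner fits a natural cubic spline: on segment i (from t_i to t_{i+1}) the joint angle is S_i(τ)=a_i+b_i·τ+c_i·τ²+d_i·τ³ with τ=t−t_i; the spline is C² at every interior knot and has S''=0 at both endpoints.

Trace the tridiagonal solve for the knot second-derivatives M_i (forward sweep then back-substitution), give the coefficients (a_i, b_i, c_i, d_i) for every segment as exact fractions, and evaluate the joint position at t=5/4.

Δ: Δ0=-2, Δ1=4, Δ2=-8, Δ3=2
row 1: diag=4, rhs=36; c'=1/4, d'=9
row 2: denom=4−1·1/4=15/4; d'=(-72−1·9)/(15/4)=-108/5
row 3: denom=6−1·4/15=86/15; d'=(60−1·-108/5)/(86/15)=612/43
back: M3=612/43
back: M2=-108/5−4/15·612/43=-1092/43
back: M1=9−1/4·-1092/43=660/43
M: M0=0, M1=660/43, M2=-1092/43, M3=612/43, M4=0
seg 0: a=2, c=M0/2=0, d=(M1−M0)/(6·1)=110/43, b=Δ0−h0·(2M0+M1)/6=-196/43
seg 1: a=0, c=M1/2=330/43, d=(M2−M1)/(6·1)=-292/43, b=Δ1−h1·(2M1+M2)/6=134/43
seg 2: a=4, c=M2/2=-546/43, d=(M3−M2)/(6·1)=284/43, b=Δ2−h2·(2M2+M3)/6=-82/43
seg 3: a=-4, c=M3/2=306/43, d=(M4−M3)/(6·2)=-51/43, b=Δ3−h3·(2M3+M4)/6=-322/43
t_q=5/4 → seg 1, τ=1/4; S=0+134/43·τ+330/43·τ²+-292/43·τ³=793/688

  seg 0: a=2 b=-196/43 c=0 d=110/43
  seg 1: a=0 b=134/43 c=330/43 d=-292/43
  seg 2: a=4 b=-82/43 c=-546/43 d=284/43
  seg 3: a=-4 b=-322/43 c=306/43 d=-51/43
S(5/4) = 793/688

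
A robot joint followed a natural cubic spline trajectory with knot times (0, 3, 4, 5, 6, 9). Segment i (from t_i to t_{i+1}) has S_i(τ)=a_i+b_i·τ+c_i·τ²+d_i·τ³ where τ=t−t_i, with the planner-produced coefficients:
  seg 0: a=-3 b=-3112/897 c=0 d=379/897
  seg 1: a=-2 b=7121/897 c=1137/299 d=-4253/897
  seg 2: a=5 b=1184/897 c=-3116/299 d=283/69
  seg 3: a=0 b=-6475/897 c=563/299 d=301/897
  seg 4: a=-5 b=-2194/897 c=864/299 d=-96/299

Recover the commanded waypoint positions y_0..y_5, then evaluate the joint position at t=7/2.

y_0=-3 y_1=-2 y_2=5 y_3=0 y_4=-5 y_5=5
S(7/2) = 5567/2392

y_0 = S_0(0) = a_0 = -3
y_1 = S_1(0) = a_1 = -2
y_2 = S_2(0) = a_2 = 5
y_3 = S_3(0) = a_3 = 0
y_4 = S_4(0) = a_4 = -5
y_5 = S_4(3) = 5
t_q=7/2 is in segment 1 (τ=1/2); S_1(τ)=5567/2392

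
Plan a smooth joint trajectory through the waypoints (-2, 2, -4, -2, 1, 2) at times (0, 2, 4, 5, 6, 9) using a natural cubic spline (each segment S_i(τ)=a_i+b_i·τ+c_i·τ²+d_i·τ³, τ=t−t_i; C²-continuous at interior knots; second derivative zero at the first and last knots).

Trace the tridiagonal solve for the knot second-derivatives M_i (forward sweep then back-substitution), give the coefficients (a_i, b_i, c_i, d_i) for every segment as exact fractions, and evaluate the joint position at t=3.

  seg 0: a=-2 b=286/75 c=0 d=-34/75
  seg 1: a=2 b=-122/75 c=-68/25 d=61/60
  seg 2: a=-4 b=-23/75 c=169/50 d=-161/150
  seg 3: a=-2 b=97/30 c=4/25 d=-59/150
  seg 4: a=1 b=178/75 c=-51/50 d=17/150
S(3) = -133/100

Δ: Δ0=2, Δ1=-3, Δ2=2, Δ3=3, Δ4=1/3
row 1: diag=8, rhs=-30; c'=1/4, d'=-15/4
row 2: denom=6−2·1/4=11/2; d'=(30−2·-15/4)/(11/2)=75/11
row 3: denom=4−1·2/11=42/11; d'=(6−1·75/11)/(42/11)=-3/14
row 4: denom=8−1·11/42=325/42; d'=(-16−1·-3/14)/(325/42)=-51/25
back: M4=-51/25
back: M3=-3/14−11/42·-51/25=8/25
back: M2=75/11−2/11·8/25=169/25
back: M1=-15/4−1/4·169/25=-136/25
M: M0=0, M1=-136/25, M2=169/25, M3=8/25, M4=-51/25, M5=0
seg 0: a=-2, c=M0/2=0, d=(M1−M0)/(6·2)=-34/75, b=Δ0−h0·(2M0+M1)/6=286/75
seg 1: a=2, c=M1/2=-68/25, d=(M2−M1)/(6·2)=61/60, b=Δ1−h1·(2M1+M2)/6=-122/75
seg 2: a=-4, c=M2/2=169/50, d=(M3−M2)/(6·1)=-161/150, b=Δ2−h2·(2M2+M3)/6=-23/75
seg 3: a=-2, c=M3/2=4/25, d=(M4−M3)/(6·1)=-59/150, b=Δ3−h3·(2M3+M4)/6=97/30
seg 4: a=1, c=M4/2=-51/50, d=(M5−M4)/(6·3)=17/150, b=Δ4−h4·(2M4+M5)/6=178/75
t_q=3 → seg 1, τ=1; S=2+-122/75·τ+-68/25·τ²+61/60·τ³=-133/100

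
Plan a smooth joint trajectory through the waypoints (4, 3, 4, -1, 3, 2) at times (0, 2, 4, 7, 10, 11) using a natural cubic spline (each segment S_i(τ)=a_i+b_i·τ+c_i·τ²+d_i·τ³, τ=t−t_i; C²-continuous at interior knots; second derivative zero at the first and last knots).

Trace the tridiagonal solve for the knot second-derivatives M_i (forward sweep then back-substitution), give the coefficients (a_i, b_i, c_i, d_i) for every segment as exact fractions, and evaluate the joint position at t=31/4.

  seg 0: a=4 b=-1435/1509 c=0 d=1361/12072
  seg 1: a=3 b=1213/3018 c=1361/2012 d=-3787/12072
  seg 2: a=4 b=-991/1509 c=-1213/1006 d=2623/9054
  seg 3: a=-1 b=-209/3018 c=705/503 d=-2819/9054
  seg 4: a=3 b=-100/1509 c=-1409/1006 d=1409/3018
S(31/4) = -25425/64384

Δ: Δ0=-1/2, Δ1=1/2, Δ2=-5/3, Δ3=4/3, Δ4=-1
row 1: diag=8, rhs=6; c'=1/4, d'=3/4
row 2: denom=10−2·1/4=19/2; d'=(-13−2·3/4)/(19/2)=-29/19
row 3: denom=12−3·6/19=210/19; d'=(18−3·-29/19)/(210/19)=143/70
row 4: denom=8−3·19/70=503/70; d'=(-14−3·143/70)/(503/70)=-1409/503
back: M4=-1409/503
back: M3=143/70−19/70·-1409/503=1410/503
back: M2=-29/19−6/19·1410/503=-1213/503
back: M1=3/4−1/4·-1213/503=1361/1006
M: M0=0, M1=1361/1006, M2=-1213/503, M3=1410/503, M4=-1409/503, M5=0
seg 0: a=4, c=M0/2=0, d=(M1−M0)/(6·2)=1361/12072, b=Δ0−h0·(2M0+M1)/6=-1435/1509
seg 1: a=3, c=M1/2=1361/2012, d=(M2−M1)/(6·2)=-3787/12072, b=Δ1−h1·(2M1+M2)/6=1213/3018
seg 2: a=4, c=M2/2=-1213/1006, d=(M3−M2)/(6·3)=2623/9054, b=Δ2−h2·(2M2+M3)/6=-991/1509
seg 3: a=-1, c=M3/2=705/503, d=(M4−M3)/(6·3)=-2819/9054, b=Δ3−h3·(2M3+M4)/6=-209/3018
seg 4: a=3, c=M4/2=-1409/1006, d=(M5−M4)/(6·1)=1409/3018, b=Δ4−h4·(2M4+M5)/6=-100/1509
t_q=31/4 → seg 3, τ=3/4; S=-1+-209/3018·τ+705/503·τ²+-2819/9054·τ³=-25425/64384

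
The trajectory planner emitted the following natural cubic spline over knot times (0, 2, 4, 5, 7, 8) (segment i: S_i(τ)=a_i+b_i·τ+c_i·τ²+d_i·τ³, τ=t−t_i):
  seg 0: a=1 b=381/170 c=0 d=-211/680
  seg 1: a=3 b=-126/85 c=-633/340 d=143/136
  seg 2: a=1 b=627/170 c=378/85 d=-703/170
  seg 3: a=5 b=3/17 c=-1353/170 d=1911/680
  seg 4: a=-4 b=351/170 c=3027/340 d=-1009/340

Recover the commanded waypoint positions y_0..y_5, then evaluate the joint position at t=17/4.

y_0 = S_0(0) = a_0 = 1
y_1 = S_1(0) = a_1 = 3
y_2 = S_2(0) = a_2 = 1
y_3 = S_3(0) = a_3 = 5
y_4 = S_4(0) = a_4 = -4
y_5 = S_4(1) = 4
t_q=17/4 is in segment 2 (τ=1/4); S_2(τ)=23233/10880

y_0=1 y_1=3 y_2=1 y_3=5 y_4=-4 y_5=4
S(17/4) = 23233/10880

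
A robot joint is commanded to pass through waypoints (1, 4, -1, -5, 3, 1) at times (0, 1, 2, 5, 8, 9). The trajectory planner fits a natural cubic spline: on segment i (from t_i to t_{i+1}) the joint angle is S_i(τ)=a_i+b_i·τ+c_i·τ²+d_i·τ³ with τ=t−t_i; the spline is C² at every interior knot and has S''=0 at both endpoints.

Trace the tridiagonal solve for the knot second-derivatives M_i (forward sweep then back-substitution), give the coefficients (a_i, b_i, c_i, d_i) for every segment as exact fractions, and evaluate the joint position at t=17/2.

  seg 0: a=1 b=12400/2409 c=0 d=-5173/2409
  seg 1: a=4 b=-3119/2409 c=-5173/803 d=6593/2409
  seg 2: a=-1 b=-14378/2409 c=1420/803 d=-538/7227
  seg 3: a=-5 b=6340/2409 c=882/803 d=-238/657
  seg 4: a=3 b=-1346/2409 c=-1736/803 d=1736/2409
S(17/2) = 1823/803

Δ: Δ0=3, Δ1=-5, Δ2=-4/3, Δ3=8/3, Δ4=-2
row 1: diag=4, rhs=-48; c'=1/4, d'=-12
row 2: denom=8−1·1/4=31/4; d'=(22−1·-12)/(31/4)=136/31
row 3: denom=12−3·12/31=336/31; d'=(24−3·136/31)/(336/31)=1
row 4: denom=8−3·31/112=803/112; d'=(-28−3·1)/(803/112)=-3472/803
back: M4=-3472/803
back: M3=1−31/112·-3472/803=1764/803
back: M2=136/31−12/31·1764/803=2840/803
back: M1=-12−1/4·2840/803=-10346/803
M: M0=0, M1=-10346/803, M2=2840/803, M3=1764/803, M4=-3472/803, M5=0
seg 0: a=1, c=M0/2=0, d=(M1−M0)/(6·1)=-5173/2409, b=Δ0−h0·(2M0+M1)/6=12400/2409
seg 1: a=4, c=M1/2=-5173/803, d=(M2−M1)/(6·1)=6593/2409, b=Δ1−h1·(2M1+M2)/6=-3119/2409
seg 2: a=-1, c=M2/2=1420/803, d=(M3−M2)/(6·3)=-538/7227, b=Δ2−h2·(2M2+M3)/6=-14378/2409
seg 3: a=-5, c=M3/2=882/803, d=(M4−M3)/(6·3)=-238/657, b=Δ3−h3·(2M3+M4)/6=6340/2409
seg 4: a=3, c=M4/2=-1736/803, d=(M5−M4)/(6·1)=1736/2409, b=Δ4−h4·(2M4+M5)/6=-1346/2409
t_q=17/2 → seg 4, τ=1/2; S=3+-1346/2409·τ+-1736/803·τ²+1736/2409·τ³=1823/803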